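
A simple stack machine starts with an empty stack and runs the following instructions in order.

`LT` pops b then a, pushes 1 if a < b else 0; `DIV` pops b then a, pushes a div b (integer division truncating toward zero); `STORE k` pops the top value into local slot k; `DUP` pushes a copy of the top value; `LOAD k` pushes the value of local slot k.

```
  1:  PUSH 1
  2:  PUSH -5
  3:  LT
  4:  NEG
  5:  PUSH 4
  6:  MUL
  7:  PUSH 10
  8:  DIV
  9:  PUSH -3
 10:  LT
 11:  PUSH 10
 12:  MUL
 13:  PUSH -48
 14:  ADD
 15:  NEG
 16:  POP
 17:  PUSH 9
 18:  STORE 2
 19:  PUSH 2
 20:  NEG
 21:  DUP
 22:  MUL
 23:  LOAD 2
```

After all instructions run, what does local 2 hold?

9

PUSH 1   : 1
PUSH -5  : 1 -5
LT       : 0
NEG      : 0
PUSH 4   : 0 4
MUL      : 0
PUSH 10  : 0 10
DIV      : 0
PUSH -3  : 0 -3
LT       : 0
PUSH 10  : 0 10
MUL      : 0
PUSH -48 : 0 -48
ADD      : -48
NEG      : 48
POP      : (empty)
PUSH 9   : 9
STORE 2  : (empty)
PUSH 2   : 2
NEG      : -2
DUP      : -2 -2
MUL      : 4
LOAD 2   : 4 9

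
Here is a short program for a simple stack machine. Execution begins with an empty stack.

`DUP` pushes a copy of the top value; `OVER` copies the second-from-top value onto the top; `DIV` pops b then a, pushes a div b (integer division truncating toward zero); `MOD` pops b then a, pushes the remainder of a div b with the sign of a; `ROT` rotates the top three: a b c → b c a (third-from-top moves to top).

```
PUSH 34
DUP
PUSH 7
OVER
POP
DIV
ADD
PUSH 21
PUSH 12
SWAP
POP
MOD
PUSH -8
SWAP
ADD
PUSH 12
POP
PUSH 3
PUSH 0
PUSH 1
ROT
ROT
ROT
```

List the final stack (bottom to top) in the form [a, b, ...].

[-6, 3, 0, 1]

PUSH 34 -> [34]
DUP     -> [34, 34]
PUSH 7  -> [34, 34, 7]
OVER    -> [34, 34, 7, 34]
POP     -> [34, 34, 7]
DIV     -> [34, 4]
ADD     -> [38]
PUSH 21 -> [38, 21]
PUSH 12 -> [38, 21, 12]
SWAP    -> [38, 12, 21]
POP     -> [38, 12]
MOD     -> [2]
PUSH -8 -> [2, -8]
SWAP    -> [-8, 2]
ADD     -> [-6]
PUSH 12 -> [-6, 12]
POP     -> [-6]
PUSH 3  -> [-6, 3]
PUSH 0  -> [-6, 3, 0]
PUSH 1  -> [-6, 3, 0, 1]
ROT     -> [-6, 0, 1, 3]
ROT     -> [-6, 1, 3, 0]
ROT     -> [-6, 3, 0, 1]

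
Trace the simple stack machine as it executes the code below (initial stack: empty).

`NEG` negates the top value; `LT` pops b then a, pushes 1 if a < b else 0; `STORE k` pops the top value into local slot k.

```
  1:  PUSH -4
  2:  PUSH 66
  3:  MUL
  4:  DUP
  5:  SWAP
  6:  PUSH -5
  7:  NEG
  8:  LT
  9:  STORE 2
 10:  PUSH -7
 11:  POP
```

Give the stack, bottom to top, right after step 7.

[-264, -264, 5]

PUSH -4 -> [-4]
PUSH 66 -> [-4, 66]
MUL     -> [-264]
DUP     -> [-264, -264]
SWAP    -> [-264, -264]
PUSH -5 -> [-264, -264, -5]
NEG     -> [-264, -264, 5]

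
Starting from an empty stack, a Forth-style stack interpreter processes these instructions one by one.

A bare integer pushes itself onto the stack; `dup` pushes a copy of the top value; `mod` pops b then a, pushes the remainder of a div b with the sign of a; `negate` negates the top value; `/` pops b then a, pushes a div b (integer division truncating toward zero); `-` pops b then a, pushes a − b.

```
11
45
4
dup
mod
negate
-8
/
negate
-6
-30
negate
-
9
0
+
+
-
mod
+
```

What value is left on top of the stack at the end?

29

11      [11]
45      [11, 45]
4       [11, 45, 4]
dup     [11, 45, 4, 4]
mod     [11, 45, 0]
negate  [11, 45, 0]
-8      [11, 45, 0, -8]
/       [11, 45, 0]
negate  [11, 45, 0]
-6      [11, 45, 0, -6]
-30     [11, 45, 0, -6, -30]
negate  [11, 45, 0, -6, 30]
-       [11, 45, 0, -36]
9       [11, 45, 0, -36, 9]
0       [11, 45, 0, -36, 9, 0]
+       [11, 45, 0, -36, 9]
+       [11, 45, 0, -27]
-       [11, 45, 27]
mod     [11, 18]
+       [29]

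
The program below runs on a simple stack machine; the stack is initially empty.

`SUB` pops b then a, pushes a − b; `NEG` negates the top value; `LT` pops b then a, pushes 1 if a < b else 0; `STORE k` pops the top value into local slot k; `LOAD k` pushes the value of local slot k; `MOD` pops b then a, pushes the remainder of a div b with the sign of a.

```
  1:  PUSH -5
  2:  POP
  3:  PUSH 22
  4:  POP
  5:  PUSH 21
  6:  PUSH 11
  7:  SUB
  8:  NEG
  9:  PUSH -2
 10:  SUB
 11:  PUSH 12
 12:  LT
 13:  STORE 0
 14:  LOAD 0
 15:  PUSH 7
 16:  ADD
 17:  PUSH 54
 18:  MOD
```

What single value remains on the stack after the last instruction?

PUSH -5 : [-5]
POP     : []
PUSH 22 : [22]
POP     : []
PUSH 21 : [21]
PUSH 11 : [21, 11]
SUB     : [10]
NEG     : [-10]
PUSH -2 : [-10, -2]
SUB     : [-8]
PUSH 12 : [-8, 12]
LT      : [1]
STORE 0 : []
LOAD 0  : [1]
PUSH 7  : [1, 7]
ADD     : [8]
PUSH 54 : [8, 54]
MOD     : [8]

8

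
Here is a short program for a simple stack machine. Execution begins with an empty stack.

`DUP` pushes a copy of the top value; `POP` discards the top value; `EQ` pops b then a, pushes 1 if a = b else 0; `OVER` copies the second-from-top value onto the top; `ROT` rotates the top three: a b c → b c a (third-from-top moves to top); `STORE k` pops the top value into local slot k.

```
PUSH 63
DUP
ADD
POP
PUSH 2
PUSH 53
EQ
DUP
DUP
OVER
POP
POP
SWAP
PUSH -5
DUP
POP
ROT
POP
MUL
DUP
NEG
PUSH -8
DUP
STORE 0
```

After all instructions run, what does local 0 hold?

-8

PUSH 63 : 63
DUP     : 63 63
ADD     : 126
POP     : (empty)
PUSH 2  : 2
PUSH 53 : 2 53
EQ      : 0
DUP     : 0 0
DUP     : 0 0 0
OVER    : 0 0 0 0
POP     : 0 0 0
POP     : 0 0
SWAP    : 0 0
PUSH -5 : 0 0 -5
DUP     : 0 0 -5 -5
POP     : 0 0 -5
ROT     : 0 -5 0
POP     : 0 -5
MUL     : 0
DUP     : 0 0
NEG     : 0 0
PUSH -8 : 0 0 -8
DUP     : 0 0 -8 -8
STORE 0 : 0 0 -8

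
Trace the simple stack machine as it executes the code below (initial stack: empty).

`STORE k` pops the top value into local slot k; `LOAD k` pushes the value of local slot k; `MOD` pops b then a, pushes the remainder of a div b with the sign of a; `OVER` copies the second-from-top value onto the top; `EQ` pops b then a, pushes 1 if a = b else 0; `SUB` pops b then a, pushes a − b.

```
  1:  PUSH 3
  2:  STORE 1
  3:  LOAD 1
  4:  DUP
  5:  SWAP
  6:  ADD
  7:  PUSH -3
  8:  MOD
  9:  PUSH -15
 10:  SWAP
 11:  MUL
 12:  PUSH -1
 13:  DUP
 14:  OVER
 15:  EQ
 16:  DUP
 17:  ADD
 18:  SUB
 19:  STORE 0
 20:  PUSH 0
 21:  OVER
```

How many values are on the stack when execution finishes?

PUSH 3   : 3
STORE 1  : (empty)
LOAD 1   : 3
DUP      : 3 3
SWAP     : 3 3
ADD      : 6
PUSH -3  : 6 -3
MOD      : 0
PUSH -15 : 0 -15
SWAP     : -15 0
MUL      : 0
PUSH -1  : 0 -1
DUP      : 0 -1 -1
OVER     : 0 -1 -1 -1
EQ       : 0 -1 1
DUP      : 0 -1 1 1
ADD      : 0 -1 2
SUB      : 0 -3
STORE 0  : 0
PUSH 0   : 0 0
OVER     : 0 0 0

3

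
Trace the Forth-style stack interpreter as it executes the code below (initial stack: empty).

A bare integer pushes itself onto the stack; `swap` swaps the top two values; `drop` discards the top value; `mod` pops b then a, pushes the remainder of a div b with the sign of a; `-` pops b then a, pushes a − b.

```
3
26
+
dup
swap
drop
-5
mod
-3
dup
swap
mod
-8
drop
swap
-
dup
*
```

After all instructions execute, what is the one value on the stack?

3    → [3]
26   → [3, 26]
+    → [29]
dup  → [29, 29]
swap → [29, 29]
drop → [29]
-5   → [29, -5]
mod  → [4]
-3   → [4, -3]
dup  → [4, -3, -3]
swap → [4, -3, -3]
mod  → [4, 0]
-8   → [4, 0, -8]
drop → [4, 0]
swap → [0, 4]
-    → [-4]
dup  → [-4, -4]
*    → [16]

16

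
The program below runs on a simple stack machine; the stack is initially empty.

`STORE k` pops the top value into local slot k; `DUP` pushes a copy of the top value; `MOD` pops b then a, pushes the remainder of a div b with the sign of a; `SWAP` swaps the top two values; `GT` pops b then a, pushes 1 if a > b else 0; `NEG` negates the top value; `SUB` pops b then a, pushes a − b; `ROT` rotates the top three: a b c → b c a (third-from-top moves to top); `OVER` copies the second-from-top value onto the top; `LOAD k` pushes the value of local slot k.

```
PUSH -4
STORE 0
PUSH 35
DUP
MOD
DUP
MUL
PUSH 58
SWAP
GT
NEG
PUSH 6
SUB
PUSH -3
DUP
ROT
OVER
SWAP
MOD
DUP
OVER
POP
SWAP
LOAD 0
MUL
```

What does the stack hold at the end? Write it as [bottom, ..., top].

PUSH -4 -> [-4]
STORE 0 -> []
PUSH 35 -> [35]
DUP     -> [35, 35]
MOD     -> [0]
DUP     -> [0, 0]
MUL     -> [0]
PUSH 58 -> [0, 58]
SWAP    -> [58, 0]
GT      -> [1]
NEG     -> [-1]
PUSH 6  -> [-1, 6]
SUB     -> [-7]
PUSH -3 -> [-7, -3]
DUP     -> [-7, -3, -3]
ROT     -> [-3, -3, -7]
OVER    -> [-3, -3, -7, -3]
SWAP    -> [-3, -3, -3, -7]
MOD     -> [-3, -3, -3]
DUP     -> [-3, -3, -3, -3]
OVER    -> [-3, -3, -3, -3, -3]
POP     -> [-3, -3, -3, -3]
SWAP    -> [-3, -3, -3, -3]
LOAD 0  -> [-3, -3, -3, -3, -4]
MUL     -> [-3, -3, -3, 12]

[-3, -3, -3, 12]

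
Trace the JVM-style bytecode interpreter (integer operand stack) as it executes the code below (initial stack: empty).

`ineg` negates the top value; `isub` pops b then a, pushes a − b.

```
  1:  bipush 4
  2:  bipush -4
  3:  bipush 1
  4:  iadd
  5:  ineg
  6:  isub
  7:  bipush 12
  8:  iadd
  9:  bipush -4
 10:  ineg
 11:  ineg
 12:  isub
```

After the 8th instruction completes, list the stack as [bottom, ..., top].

bipush 4  : 4
bipush -4 : 4 -4
bipush 1  : 4 -4 1
iadd      : 4 -3
ineg      : 4 3
isub      : 1
bipush 12 : 1 12
iadd      : 13

[13]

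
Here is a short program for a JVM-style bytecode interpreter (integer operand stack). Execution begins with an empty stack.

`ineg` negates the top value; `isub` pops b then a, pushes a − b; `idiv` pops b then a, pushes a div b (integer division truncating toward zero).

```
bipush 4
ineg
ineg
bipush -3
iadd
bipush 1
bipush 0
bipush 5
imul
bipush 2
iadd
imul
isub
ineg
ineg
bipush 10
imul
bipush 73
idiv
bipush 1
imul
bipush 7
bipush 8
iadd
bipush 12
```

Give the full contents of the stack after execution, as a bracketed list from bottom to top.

bipush 4  -> 4
ineg      -> -4
ineg      -> 4
bipush -3 -> 4 -3
iadd      -> 1
bipush 1  -> 1 1
bipush 0  -> 1 1 0
bipush 5  -> 1 1 0 5
imul      -> 1 1 0
bipush 2  -> 1 1 0 2
iadd      -> 1 1 2
imul      -> 1 2
isub      -> -1
ineg      -> 1
ineg      -> -1
bipush 10 -> -1 10
imul      -> -10
bipush 73 -> -10 73
idiv      -> 0
bipush 1  -> 0 1
imul      -> 0
bipush 7  -> 0 7
bipush 8  -> 0 7 8
iadd      -> 0 15
bipush 12 -> 0 15 12

[0, 15, 12]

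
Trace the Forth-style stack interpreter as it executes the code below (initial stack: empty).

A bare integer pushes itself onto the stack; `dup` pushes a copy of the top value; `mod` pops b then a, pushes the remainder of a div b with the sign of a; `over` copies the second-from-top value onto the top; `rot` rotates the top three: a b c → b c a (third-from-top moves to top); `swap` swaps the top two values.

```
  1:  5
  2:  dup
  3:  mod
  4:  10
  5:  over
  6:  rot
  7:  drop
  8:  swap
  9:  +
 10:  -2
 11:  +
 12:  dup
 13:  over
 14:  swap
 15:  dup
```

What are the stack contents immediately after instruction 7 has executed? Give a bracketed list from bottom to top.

5    -> 5
dup  -> 5 5
mod  -> 0
10   -> 0 10
over -> 0 10 0
rot  -> 10 0 0
drop -> 10 0

[10, 0]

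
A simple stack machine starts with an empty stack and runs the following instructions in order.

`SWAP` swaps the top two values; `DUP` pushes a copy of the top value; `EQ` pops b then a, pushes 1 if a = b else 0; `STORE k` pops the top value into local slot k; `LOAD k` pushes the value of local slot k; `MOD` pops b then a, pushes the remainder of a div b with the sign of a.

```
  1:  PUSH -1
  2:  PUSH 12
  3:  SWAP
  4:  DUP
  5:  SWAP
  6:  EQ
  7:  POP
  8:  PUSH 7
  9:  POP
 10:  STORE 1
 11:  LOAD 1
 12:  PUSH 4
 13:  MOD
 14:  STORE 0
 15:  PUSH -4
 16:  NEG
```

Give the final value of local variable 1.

PUSH -1  [-1]
PUSH 12  [-1, 12]
SWAP     [12, -1]
DUP      [12, -1, -1]
SWAP     [12, -1, -1]
EQ       [12, 1]
POP      [12]
PUSH 7   [12, 7]
POP      [12]
STORE 1  []
LOAD 1   [12]
PUSH 4   [12, 4]
MOD      [0]
STORE 0  []
PUSH -4  [-4]
NEG      [4]

12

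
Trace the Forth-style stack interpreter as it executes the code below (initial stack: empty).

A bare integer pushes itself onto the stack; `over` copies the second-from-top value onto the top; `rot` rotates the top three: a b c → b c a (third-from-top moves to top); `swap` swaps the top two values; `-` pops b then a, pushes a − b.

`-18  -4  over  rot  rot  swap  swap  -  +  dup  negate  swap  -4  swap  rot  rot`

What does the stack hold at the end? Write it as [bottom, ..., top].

[-32, 32, -4]

-18    : [-18]
-4     : [-18, -4]
over   : [-18, -4, -18]
rot    : [-4, -18, -18]
rot    : [-18, -18, -4]
swap   : [-18, -4, -18]
swap   : [-18, -18, -4]
-      : [-18, -14]
+      : [-32]
dup    : [-32, -32]
negate : [-32, 32]
swap   : [32, -32]
-4     : [32, -32, -4]
swap   : [32, -4, -32]
rot    : [-4, -32, 32]
rot    : [-32, 32, -4]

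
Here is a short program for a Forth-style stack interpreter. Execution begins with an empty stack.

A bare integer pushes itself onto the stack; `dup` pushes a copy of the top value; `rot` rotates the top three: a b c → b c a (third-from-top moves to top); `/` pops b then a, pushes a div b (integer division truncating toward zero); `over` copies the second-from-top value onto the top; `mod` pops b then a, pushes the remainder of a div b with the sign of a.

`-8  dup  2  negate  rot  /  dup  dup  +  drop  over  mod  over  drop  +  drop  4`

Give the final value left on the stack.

4

-8     : -8
dup    : -8 -8
2      : -8 -8 2
negate : -8 -8 -2
rot    : -8 -2 -8
/      : -8 0
dup    : -8 0 0
dup    : -8 0 0 0
+      : -8 0 0
drop   : -8 0
over   : -8 0 -8
mod    : -8 0
over   : -8 0 -8
drop   : -8 0
+      : -8
drop   : (empty)
4      : 4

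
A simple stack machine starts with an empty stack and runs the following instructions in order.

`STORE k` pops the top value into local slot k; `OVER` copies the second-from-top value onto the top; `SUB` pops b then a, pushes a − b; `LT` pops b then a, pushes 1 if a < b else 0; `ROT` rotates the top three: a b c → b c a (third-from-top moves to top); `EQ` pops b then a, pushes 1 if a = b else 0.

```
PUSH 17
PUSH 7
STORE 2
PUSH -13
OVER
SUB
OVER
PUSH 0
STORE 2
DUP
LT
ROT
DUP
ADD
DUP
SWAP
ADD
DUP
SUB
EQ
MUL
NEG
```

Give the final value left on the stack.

30

PUSH 17  -> [17]
PUSH 7   -> [17, 7]
STORE 2  -> [17]
PUSH -13 -> [17, -13]
OVER     -> [17, -13, 17]
SUB      -> [17, -30]
OVER     -> [17, -30, 17]
PUSH 0   -> [17, -30, 17, 0]
STORE 2  -> [17, -30, 17]
DUP      -> [17, -30, 17, 17]
LT       -> [17, -30, 0]
ROT      -> [-30, 0, 17]
DUP      -> [-30, 0, 17, 17]
ADD      -> [-30, 0, 34]
DUP      -> [-30, 0, 34, 34]
SWAP     -> [-30, 0, 34, 34]
ADD      -> [-30, 0, 68]
DUP      -> [-30, 0, 68, 68]
SUB      -> [-30, 0, 0]
EQ       -> [-30, 1]
MUL      -> [-30]
NEG      -> [30]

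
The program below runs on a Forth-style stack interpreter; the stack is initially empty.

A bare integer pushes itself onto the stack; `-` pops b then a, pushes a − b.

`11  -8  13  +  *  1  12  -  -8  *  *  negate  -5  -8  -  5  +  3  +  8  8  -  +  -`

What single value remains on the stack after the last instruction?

-4851

11     → [11]
-8     → [11, -8]
13     → [11, -8, 13]
+      → [11, 5]
*      → [55]
1      → [55, 1]
12     → [55, 1, 12]
-      → [55, -11]
-8     → [55, -11, -8]
*      → [55, 88]
*      → [4840]
negate → [-4840]
-5     → [-4840, -5]
-8     → [-4840, -5, -8]
-      → [-4840, 3]
5      → [-4840, 3, 5]
+      → [-4840, 8]
3      → [-4840, 8, 3]
+      → [-4840, 11]
8      → [-4840, 11, 8]
8      → [-4840, 11, 8, 8]
-      → [-4840, 11, 0]
+      → [-4840, 11]
-      → [-4851]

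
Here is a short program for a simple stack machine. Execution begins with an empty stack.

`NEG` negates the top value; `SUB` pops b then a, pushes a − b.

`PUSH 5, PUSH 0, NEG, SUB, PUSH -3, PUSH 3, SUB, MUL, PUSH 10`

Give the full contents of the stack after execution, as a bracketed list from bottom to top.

[-30, 10]

PUSH 5   5
PUSH 0   5 0
NEG      5 0
SUB      5
PUSH -3  5 -3
PUSH 3   5 -3 3
SUB      5 -6
MUL      -30
PUSH 10  -30 10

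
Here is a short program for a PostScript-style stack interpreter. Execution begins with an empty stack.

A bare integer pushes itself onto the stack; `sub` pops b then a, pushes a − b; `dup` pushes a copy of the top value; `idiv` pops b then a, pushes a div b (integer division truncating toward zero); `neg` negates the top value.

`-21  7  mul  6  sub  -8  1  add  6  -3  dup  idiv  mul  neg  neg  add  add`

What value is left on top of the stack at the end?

-21  : -21
7    : -21 7
mul  : -147
6    : -147 6
sub  : -153
-8   : -153 -8
1    : -153 -8 1
add  : -153 -7
6    : -153 -7 6
-3   : -153 -7 6 -3
dup  : -153 -7 6 -3 -3
idiv : -153 -7 6 1
mul  : -153 -7 6
neg  : -153 -7 -6
neg  : -153 -7 6
add  : -153 -1
add  : -154

-154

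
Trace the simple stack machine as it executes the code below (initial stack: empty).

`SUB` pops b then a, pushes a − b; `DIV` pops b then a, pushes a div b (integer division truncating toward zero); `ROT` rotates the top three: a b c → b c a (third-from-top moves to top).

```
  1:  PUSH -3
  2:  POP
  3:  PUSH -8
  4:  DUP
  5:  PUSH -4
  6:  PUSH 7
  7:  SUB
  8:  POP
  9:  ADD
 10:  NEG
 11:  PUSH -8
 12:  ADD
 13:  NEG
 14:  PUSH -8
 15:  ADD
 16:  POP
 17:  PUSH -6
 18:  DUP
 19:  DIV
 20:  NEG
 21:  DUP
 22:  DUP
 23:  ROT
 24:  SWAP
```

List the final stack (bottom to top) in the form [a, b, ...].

PUSH -3  [-3]
POP      []
PUSH -8  [-8]
DUP      [-8, -8]
PUSH -4  [-8, -8, -4]
PUSH 7   [-8, -8, -4, 7]
SUB      [-8, -8, -11]
POP      [-8, -8]
ADD      [-16]
NEG      [16]
PUSH -8  [16, -8]
ADD      [8]
NEG      [-8]
PUSH -8  [-8, -8]
ADD      [-16]
POP      []
PUSH -6  [-6]
DUP      [-6, -6]
DIV      [1]
NEG      [-1]
DUP      [-1, -1]
DUP      [-1, -1, -1]
ROT      [-1, -1, -1]
SWAP     [-1, -1, -1]

[-1, -1, -1]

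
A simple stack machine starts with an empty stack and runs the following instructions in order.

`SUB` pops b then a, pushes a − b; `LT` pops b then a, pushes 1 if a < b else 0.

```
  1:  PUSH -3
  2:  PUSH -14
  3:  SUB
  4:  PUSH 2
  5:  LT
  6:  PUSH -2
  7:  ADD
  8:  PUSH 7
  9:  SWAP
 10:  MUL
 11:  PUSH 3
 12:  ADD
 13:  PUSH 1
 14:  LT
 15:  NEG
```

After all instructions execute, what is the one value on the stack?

PUSH -3  -> [-3]
PUSH -14 -> [-3, -14]
SUB      -> [11]
PUSH 2   -> [11, 2]
LT       -> [0]
PUSH -2  -> [0, -2]
ADD      -> [-2]
PUSH 7   -> [-2, 7]
SWAP     -> [7, -2]
MUL      -> [-14]
PUSH 3   -> [-14, 3]
ADD      -> [-11]
PUSH 1   -> [-11, 1]
LT       -> [1]
NEG      -> [-1]

-1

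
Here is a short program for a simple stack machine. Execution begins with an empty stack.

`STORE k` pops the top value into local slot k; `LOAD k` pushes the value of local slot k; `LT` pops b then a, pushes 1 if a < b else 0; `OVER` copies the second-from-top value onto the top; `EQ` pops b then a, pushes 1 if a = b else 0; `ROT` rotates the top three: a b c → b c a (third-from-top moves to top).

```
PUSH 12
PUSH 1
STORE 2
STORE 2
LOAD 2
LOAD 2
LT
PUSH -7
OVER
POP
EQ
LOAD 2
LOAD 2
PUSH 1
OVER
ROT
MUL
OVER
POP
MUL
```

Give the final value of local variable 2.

12

PUSH 12  12
PUSH 1   12 1
STORE 2  12
STORE 2  (empty)
LOAD 2   12
LOAD 2   12 12
LT       0
PUSH -7  0 -7
OVER     0 -7 0
POP      0 -7
EQ       0
LOAD 2   0 12
LOAD 2   0 12 12
PUSH 1   0 12 12 1
OVER     0 12 12 1 12
ROT      0 12 1 12 12
MUL      0 12 1 144
OVER     0 12 1 144 1
POP      0 12 1 144
MUL      0 12 144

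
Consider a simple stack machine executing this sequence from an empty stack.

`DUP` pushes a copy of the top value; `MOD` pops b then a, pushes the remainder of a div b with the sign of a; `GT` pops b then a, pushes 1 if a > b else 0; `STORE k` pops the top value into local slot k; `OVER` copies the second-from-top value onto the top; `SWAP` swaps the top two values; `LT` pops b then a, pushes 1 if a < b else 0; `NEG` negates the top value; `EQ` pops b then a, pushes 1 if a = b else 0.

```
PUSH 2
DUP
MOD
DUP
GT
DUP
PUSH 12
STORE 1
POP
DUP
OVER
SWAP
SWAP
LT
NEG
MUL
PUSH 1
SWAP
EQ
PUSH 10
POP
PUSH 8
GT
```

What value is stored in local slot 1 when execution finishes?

PUSH 2  -> 2
DUP     -> 2 2
MOD     -> 0
DUP     -> 0 0
GT      -> 0
DUP     -> 0 0
PUSH 12 -> 0 0 12
STORE 1 -> 0 0
POP     -> 0
DUP     -> 0 0
OVER    -> 0 0 0
SWAP    -> 0 0 0
SWAP    -> 0 0 0
LT      -> 0 0
NEG     -> 0 0
MUL     -> 0
PUSH 1  -> 0 1
SWAP    -> 1 0
EQ      -> 0
PUSH 10 -> 0 10
POP     -> 0
PUSH 8  -> 0 8
GT      -> 0

12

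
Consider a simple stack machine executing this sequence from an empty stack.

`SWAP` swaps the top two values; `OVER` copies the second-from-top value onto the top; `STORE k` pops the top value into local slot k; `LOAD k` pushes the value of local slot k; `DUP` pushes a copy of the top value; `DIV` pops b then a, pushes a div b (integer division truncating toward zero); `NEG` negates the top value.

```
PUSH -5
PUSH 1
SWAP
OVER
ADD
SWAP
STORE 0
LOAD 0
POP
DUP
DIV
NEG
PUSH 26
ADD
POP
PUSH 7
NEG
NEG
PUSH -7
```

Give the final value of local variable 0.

1

PUSH -5 → -5
PUSH 1  → -5 1
SWAP    → 1 -5
OVER    → 1 -5 1
ADD     → 1 -4
SWAP    → -4 1
STORE 0 → -4
LOAD 0  → -4 1
POP     → -4
DUP     → -4 -4
DIV     → 1
NEG     → -1
PUSH 26 → -1 26
ADD     → 25
POP     → (empty)
PUSH 7  → 7
NEG     → -7
NEG     → 7
PUSH -7 → 7 -7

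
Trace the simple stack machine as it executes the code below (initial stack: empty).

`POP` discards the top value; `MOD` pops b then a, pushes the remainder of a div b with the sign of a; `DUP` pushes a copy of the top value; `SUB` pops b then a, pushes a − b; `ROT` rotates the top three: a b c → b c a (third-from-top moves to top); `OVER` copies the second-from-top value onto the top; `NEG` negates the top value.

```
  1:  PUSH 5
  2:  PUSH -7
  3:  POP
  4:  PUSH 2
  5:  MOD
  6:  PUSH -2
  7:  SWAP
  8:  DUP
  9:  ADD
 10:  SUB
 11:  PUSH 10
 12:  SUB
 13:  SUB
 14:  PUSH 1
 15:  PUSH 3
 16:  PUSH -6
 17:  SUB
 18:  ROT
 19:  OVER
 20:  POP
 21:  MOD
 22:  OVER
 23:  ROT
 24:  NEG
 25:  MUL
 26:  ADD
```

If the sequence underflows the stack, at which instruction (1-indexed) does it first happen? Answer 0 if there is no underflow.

13

PUSH 5  -> [5]
PUSH -7 -> [5, -7]
POP     -> [5]
PUSH 2  -> [5, 2]
MOD     -> [1]
PUSH -2 -> [1, -2]
SWAP    -> [-2, 1]
DUP     -> [-2, 1, 1]
ADD     -> [-2, 2]
SUB     -> [-4]
PUSH 10 -> [-4, 10]
SUB     -> [-14]
SUB  — needs 2 operands, stack has 1 → underflow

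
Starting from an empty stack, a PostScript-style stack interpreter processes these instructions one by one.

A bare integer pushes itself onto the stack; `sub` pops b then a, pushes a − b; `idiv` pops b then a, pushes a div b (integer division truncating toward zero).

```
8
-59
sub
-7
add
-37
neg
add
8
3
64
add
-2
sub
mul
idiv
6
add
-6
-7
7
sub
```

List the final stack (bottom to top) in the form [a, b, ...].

[6, -6, -14]

8    → [8]
-59  → [8, -59]
sub  → [67]
-7   → [67, -7]
add  → [60]
-37  → [60, -37]
neg  → [60, 37]
add  → [97]
8    → [97, 8]
3    → [97, 8, 3]
64   → [97, 8, 3, 64]
add  → [97, 8, 67]
-2   → [97, 8, 67, -2]
sub  → [97, 8, 69]
mul  → [97, 552]
idiv → [0]
6    → [0, 6]
add  → [6]
-6   → [6, -6]
-7   → [6, -6, -7]
7    → [6, -6, -7, 7]
sub  → [6, -6, -14]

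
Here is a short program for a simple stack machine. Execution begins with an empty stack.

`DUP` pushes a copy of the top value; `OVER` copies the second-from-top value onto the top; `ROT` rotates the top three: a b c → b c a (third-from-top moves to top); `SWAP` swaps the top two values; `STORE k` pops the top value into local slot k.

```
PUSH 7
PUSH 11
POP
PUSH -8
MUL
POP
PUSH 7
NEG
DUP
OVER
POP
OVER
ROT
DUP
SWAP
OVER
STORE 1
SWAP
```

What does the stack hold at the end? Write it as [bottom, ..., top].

PUSH 7  -> 7
PUSH 11 -> 7 11
POP     -> 7
PUSH -8 -> 7 -8
MUL     -> -56
POP     -> (empty)
PUSH 7  -> 7
NEG     -> -7
DUP     -> -7 -7
OVER    -> -7 -7 -7
POP     -> -7 -7
OVER    -> -7 -7 -7
ROT     -> -7 -7 -7
DUP     -> -7 -7 -7 -7
SWAP    -> -7 -7 -7 -7
OVER    -> -7 -7 -7 -7 -7
STORE 1 -> -7 -7 -7 -7
SWAP    -> -7 -7 -7 -7

[-7, -7, -7, -7]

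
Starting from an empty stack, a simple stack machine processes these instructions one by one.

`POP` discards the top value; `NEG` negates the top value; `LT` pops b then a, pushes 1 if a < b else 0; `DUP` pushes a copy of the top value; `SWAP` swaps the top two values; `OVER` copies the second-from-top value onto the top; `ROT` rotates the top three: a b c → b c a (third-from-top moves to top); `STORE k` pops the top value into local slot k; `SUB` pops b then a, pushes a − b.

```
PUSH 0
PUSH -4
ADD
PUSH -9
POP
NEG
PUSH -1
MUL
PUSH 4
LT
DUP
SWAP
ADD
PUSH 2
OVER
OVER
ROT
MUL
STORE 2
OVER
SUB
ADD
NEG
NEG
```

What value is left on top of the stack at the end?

2

PUSH 0   0
PUSH -4  0 -4
ADD      -4
PUSH -9  -4 -9
POP      -4
NEG      4
PUSH -1  4 -1
MUL      -4
PUSH 4   -4 4
LT       1
DUP      1 1
SWAP     1 1
ADD      2
PUSH 2   2 2
OVER     2 2 2
OVER     2 2 2 2
ROT      2 2 2 2
MUL      2 2 4
STORE 2  2 2
OVER     2 2 2
SUB      2 0
ADD      2
NEG      -2
NEG      2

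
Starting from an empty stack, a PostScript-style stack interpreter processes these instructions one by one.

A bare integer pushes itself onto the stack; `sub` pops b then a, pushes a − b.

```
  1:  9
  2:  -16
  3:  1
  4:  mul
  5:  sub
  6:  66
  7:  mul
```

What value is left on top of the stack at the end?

9   → 9
-16 → 9 -16
1   → 9 -16 1
mul → 9 -16
sub → 25
66  → 25 66
mul → 1650

1650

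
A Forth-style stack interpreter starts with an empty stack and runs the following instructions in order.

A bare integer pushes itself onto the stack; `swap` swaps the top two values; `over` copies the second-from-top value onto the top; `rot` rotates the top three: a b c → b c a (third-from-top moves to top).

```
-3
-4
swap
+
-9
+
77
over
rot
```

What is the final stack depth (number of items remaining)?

-3   → -3
-4   → -3 -4
swap → -4 -3
+    → -7
-9   → -7 -9
+    → -16
77   → -16 77
over → -16 77 -16
rot  → 77 -16 -16

3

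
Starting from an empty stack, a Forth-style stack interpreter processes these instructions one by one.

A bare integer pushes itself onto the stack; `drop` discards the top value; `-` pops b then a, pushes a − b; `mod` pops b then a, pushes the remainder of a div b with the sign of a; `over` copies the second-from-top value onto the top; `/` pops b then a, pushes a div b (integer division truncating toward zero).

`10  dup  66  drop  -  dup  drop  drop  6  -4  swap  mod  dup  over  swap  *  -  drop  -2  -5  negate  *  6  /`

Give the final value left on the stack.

10      10
dup     10 10
66      10 10 66
drop    10 10
-       0
dup     0 0
drop    0
drop    (empty)
6       6
-4      6 -4
swap    -4 6
mod     -4
dup     -4 -4
over    -4 -4 -4
swap    -4 -4 -4
*       -4 16
-       -20
drop    (empty)
-2      -2
-5      -2 -5
negate  -2 5
*       -10
6       -10 6
/       -1

-1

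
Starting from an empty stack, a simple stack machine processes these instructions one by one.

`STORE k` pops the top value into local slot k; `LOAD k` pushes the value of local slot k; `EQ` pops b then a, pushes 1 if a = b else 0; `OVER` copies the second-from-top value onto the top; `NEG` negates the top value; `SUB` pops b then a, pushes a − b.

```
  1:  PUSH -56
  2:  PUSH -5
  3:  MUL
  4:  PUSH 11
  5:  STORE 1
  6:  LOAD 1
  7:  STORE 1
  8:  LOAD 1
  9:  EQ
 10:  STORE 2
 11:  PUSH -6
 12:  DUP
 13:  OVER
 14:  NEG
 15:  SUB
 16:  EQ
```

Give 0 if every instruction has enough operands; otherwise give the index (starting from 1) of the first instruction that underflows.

PUSH -56 → -56
PUSH -5  → -56 -5
MUL      → 280
PUSH 11  → 280 11
STORE 1  → 280
LOAD 1   → 280 11
STORE 1  → 280
LOAD 1   → 280 11
EQ       → 0
STORE 2  → (empty)
PUSH -6  → -6
DUP      → -6 -6
OVER     → -6 -6 -6
NEG      → -6 -6 6
SUB      → -6 -12
EQ       → 0

0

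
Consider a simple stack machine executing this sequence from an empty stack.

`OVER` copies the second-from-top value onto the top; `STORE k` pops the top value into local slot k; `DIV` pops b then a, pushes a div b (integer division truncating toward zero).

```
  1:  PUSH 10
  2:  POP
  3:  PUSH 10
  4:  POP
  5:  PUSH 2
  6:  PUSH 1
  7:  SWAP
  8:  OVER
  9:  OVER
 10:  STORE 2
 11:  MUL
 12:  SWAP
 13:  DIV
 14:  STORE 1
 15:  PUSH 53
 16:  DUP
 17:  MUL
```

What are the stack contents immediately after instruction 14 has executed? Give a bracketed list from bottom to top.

[]

PUSH 10  [10]
POP      []
PUSH 10  [10]
POP      []
PUSH 2   [2]
PUSH 1   [2, 1]
SWAP     [1, 2]
OVER     [1, 2, 1]
OVER     [1, 2, 1, 2]
STORE 2  [1, 2, 1]
MUL      [1, 2]
SWAP     [2, 1]
DIV      [2]
STORE 1  []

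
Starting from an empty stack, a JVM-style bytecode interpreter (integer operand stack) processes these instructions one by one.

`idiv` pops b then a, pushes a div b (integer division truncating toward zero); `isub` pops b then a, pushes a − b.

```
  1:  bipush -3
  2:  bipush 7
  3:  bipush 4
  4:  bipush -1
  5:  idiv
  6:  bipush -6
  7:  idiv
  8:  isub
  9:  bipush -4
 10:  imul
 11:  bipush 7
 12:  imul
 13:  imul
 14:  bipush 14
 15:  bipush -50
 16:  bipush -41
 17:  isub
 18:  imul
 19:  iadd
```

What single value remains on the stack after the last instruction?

bipush -3   [-3]
bipush 7    [-3, 7]
bipush 4    [-3, 7, 4]
bipush -1   [-3, 7, 4, -1]
idiv        [-3, 7, -4]
bipush -6   [-3, 7, -4, -6]
idiv        [-3, 7, 0]
isub        [-3, 7]
bipush -4   [-3, 7, -4]
imul        [-3, -28]
bipush 7    [-3, -28, 7]
imul        [-3, -196]
imul        [588]
bipush 14   [588, 14]
bipush -50  [588, 14, -50]
bipush -41  [588, 14, -50, -41]
isub        [588, 14, -9]
imul        [588, -126]
iadd        [462]

462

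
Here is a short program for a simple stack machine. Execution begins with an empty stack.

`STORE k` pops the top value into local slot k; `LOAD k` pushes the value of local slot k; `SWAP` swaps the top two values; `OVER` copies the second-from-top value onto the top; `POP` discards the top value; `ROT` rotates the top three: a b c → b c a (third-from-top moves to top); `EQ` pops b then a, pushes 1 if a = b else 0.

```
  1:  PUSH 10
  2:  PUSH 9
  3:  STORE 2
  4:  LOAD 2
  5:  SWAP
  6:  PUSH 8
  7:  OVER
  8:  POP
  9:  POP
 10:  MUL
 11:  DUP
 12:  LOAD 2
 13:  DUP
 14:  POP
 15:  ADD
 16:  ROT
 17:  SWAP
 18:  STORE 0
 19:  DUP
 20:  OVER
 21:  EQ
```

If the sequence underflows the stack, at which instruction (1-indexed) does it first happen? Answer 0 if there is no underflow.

16

PUSH 10 -> 10
PUSH 9  -> 10 9
STORE 2 -> 10
LOAD 2  -> 10 9
SWAP    -> 9 10
PUSH 8  -> 9 10 8
OVER    -> 9 10 8 10
POP     -> 9 10 8
POP     -> 9 10
MUL     -> 90
DUP     -> 90 90
LOAD 2  -> 90 90 9
DUP     -> 90 90 9 9
POP     -> 90 90 9
ADD     -> 90 99
ROT  — needs 3 operands, stack has 2 → underflow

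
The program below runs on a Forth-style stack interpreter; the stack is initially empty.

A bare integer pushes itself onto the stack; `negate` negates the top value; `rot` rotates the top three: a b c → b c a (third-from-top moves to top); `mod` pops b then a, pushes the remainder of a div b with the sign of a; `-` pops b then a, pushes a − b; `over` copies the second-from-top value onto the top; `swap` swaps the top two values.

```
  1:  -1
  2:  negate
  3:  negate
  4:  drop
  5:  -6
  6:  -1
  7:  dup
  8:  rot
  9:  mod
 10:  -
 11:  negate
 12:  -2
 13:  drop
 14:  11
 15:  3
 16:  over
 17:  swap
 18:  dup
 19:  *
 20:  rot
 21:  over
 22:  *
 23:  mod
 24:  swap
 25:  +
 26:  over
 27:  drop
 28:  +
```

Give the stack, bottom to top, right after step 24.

[0, 9, 11]

-1     -> -1
negate -> 1
negate -> -1
drop   -> (empty)
-6     -> -6
-1     -> -6 -1
dup    -> -6 -1 -1
rot    -> -1 -1 -6
mod    -> -1 -1
-      -> 0
negate -> 0
-2     -> 0 -2
drop   -> 0
11     -> 0 11
3      -> 0 11 3
over   -> 0 11 3 11
swap   -> 0 11 11 3
dup    -> 0 11 11 3 3
*      -> 0 11 11 9
rot    -> 0 11 9 11
over   -> 0 11 9 11 9
*      -> 0 11 9 99
mod    -> 0 11 9
swap   -> 0 9 11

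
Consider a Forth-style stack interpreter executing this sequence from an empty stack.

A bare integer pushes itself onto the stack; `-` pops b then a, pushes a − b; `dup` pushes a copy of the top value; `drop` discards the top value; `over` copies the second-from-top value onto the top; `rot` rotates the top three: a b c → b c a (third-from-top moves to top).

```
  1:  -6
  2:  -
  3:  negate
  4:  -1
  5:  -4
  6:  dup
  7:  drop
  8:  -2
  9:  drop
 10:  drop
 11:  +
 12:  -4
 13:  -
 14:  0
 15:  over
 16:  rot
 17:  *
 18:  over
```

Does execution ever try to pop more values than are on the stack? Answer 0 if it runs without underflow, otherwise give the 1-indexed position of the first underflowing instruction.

2

-6  [-6]
-  — needs 2 operands, stack has 1 → underflow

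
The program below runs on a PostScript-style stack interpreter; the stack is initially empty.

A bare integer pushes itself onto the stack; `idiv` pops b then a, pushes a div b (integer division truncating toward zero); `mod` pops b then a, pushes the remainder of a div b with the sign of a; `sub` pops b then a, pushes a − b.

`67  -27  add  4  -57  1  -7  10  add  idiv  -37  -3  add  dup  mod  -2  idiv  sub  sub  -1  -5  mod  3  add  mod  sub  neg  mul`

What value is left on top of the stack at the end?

67   → [67]
-27  → [67, -27]
add  → [40]
4    → [40, 4]
-57  → [40, 4, -57]
1    → [40, 4, -57, 1]
-7   → [40, 4, -57, 1, -7]
10   → [40, 4, -57, 1, -7, 10]
add  → [40, 4, -57, 1, 3]
idiv → [40, 4, -57, 0]
-37  → [40, 4, -57, 0, -37]
-3   → [40, 4, -57, 0, -37, -3]
add  → [40, 4, -57, 0, -40]
dup  → [40, 4, -57, 0, -40, -40]
mod  → [40, 4, -57, 0, 0]
-2   → [40, 4, -57, 0, 0, -2]
idiv → [40, 4, -57, 0, 0]
sub  → [40, 4, -57, 0]
sub  → [40, 4, -57]
-1   → [40, 4, -57, -1]
-5   → [40, 4, -57, -1, -5]
mod  → [40, 4, -57, -1]
3    → [40, 4, -57, -1, 3]
add  → [40, 4, -57, 2]
mod  → [40, 4, -1]
sub  → [40, 5]
neg  → [40, -5]
mul  → [-200]

-200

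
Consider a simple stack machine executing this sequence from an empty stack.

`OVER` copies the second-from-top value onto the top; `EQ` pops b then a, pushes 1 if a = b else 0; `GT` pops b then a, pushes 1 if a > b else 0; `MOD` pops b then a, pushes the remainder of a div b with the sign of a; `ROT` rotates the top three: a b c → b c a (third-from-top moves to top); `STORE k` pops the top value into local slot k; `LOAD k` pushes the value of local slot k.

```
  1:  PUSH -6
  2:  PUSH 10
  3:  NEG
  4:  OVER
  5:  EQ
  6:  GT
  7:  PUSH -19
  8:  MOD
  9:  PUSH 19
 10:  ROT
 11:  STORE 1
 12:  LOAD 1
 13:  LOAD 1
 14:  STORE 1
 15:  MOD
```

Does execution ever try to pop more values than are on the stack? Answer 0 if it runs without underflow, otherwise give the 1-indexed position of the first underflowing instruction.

PUSH -6  -> [-6]
PUSH 10  -> [-6, 10]
NEG      -> [-6, -10]
OVER     -> [-6, -10, -6]
EQ       -> [-6, 0]
GT       -> [0]
PUSH -19 -> [0, -19]
MOD      -> [0]
PUSH 19  -> [0, 19]
ROT  — needs 3 operands, stack has 2 → underflow

10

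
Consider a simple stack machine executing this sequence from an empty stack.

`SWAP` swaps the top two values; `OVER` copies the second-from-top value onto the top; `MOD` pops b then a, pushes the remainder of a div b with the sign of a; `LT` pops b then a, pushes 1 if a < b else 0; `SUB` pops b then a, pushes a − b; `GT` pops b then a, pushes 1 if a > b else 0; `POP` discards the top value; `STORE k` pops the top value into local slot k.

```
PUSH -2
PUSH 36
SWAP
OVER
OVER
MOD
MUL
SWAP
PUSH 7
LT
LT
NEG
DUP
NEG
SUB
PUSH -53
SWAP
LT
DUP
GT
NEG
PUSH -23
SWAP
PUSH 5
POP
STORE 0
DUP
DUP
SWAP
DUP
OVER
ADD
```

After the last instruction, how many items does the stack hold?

4

PUSH -2  : -2
PUSH 36  : -2 36
SWAP     : 36 -2
OVER     : 36 -2 36
OVER     : 36 -2 36 -2
MOD      : 36 -2 0
MUL      : 36 0
SWAP     : 0 36
PUSH 7   : 0 36 7
LT       : 0 0
LT       : 0
NEG      : 0
DUP      : 0 0
NEG      : 0 0
SUB      : 0
PUSH -53 : 0 -53
SWAP     : -53 0
LT       : 1
DUP      : 1 1
GT       : 0
NEG      : 0
PUSH -23 : 0 -23
SWAP     : -23 0
PUSH 5   : -23 0 5
POP      : -23 0
STORE 0  : -23
DUP      : -23 -23
DUP      : -23 -23 -23
SWAP     : -23 -23 -23
DUP      : -23 -23 -23 -23
OVER     : -23 -23 -23 -23 -23
ADD      : -23 -23 -23 -46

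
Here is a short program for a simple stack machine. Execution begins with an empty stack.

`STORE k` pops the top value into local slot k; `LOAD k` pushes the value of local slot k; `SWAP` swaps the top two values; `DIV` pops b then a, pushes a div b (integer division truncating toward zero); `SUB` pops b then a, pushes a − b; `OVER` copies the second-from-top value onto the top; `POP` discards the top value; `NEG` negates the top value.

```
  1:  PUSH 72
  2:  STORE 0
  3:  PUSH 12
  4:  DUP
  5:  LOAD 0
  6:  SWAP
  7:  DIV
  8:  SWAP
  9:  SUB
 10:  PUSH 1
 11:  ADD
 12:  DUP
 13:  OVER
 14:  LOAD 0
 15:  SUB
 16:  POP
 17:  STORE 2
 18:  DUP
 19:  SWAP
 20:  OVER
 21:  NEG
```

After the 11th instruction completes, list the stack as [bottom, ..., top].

PUSH 72 : 72
STORE 0 : (empty)
PUSH 12 : 12
DUP     : 12 12
LOAD 0  : 12 12 72
SWAP    : 12 72 12
DIV     : 12 6
SWAP    : 6 12
SUB     : -6
PUSH 1  : -6 1
ADD     : -5

[-5]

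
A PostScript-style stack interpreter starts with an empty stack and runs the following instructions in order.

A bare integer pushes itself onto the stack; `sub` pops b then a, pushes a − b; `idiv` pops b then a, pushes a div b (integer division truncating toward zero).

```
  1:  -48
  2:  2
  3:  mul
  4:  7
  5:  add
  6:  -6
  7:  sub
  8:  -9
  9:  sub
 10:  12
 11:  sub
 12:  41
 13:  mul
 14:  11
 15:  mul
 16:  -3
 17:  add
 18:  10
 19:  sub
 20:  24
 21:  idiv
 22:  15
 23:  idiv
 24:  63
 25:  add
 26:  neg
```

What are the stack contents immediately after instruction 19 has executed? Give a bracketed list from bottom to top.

-48 -> -48
2   -> -48 2
mul -> -96
7   -> -96 7
add -> -89
-6  -> -89 -6
sub -> -83
-9  -> -83 -9
sub -> -74
12  -> -74 12
sub -> -86
41  -> -86 41
mul -> -3526
11  -> -3526 11
mul -> -38786
-3  -> -38786 -3
add -> -38789
10  -> -38789 10
sub -> -38799

[-38799]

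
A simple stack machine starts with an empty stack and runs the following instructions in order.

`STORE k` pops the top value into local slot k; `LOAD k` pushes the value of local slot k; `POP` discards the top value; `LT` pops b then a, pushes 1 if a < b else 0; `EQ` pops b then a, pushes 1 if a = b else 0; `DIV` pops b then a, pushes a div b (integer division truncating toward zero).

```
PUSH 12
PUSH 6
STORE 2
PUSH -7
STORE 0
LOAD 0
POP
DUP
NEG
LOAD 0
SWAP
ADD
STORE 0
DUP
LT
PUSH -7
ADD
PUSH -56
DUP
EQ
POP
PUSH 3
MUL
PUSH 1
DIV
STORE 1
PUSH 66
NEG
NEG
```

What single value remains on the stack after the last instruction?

66

PUSH 12  : 12
PUSH 6   : 12 6
STORE 2  : 12
PUSH -7  : 12 -7
STORE 0  : 12
LOAD 0   : 12 -7
POP      : 12
DUP      : 12 12
NEG      : 12 -12
LOAD 0   : 12 -12 -7
SWAP     : 12 -7 -12
ADD      : 12 -19
STORE 0  : 12
DUP      : 12 12
LT       : 0
PUSH -7  : 0 -7
ADD      : -7
PUSH -56 : -7 -56
DUP      : -7 -56 -56
EQ       : -7 1
POP      : -7
PUSH 3   : -7 3
MUL      : -21
PUSH 1   : -21 1
DIV      : -21
STORE 1  : (empty)
PUSH 66  : 66
NEG      : -66
NEG      : 66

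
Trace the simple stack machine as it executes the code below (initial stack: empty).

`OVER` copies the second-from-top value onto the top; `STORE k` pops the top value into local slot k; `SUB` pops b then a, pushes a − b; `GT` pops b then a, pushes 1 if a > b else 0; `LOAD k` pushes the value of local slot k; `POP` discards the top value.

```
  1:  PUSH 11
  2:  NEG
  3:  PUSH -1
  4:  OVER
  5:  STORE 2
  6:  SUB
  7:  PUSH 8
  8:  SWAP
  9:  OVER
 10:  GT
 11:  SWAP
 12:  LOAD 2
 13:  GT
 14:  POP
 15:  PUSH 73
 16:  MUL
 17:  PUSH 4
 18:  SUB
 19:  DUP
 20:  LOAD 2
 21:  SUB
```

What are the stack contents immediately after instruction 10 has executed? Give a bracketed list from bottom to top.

PUSH 11 : [11]
NEG     : [-11]
PUSH -1 : [-11, -1]
OVER    : [-11, -1, -11]
STORE 2 : [-11, -1]
SUB     : [-10]
PUSH 8  : [-10, 8]
SWAP    : [8, -10]
OVER    : [8, -10, 8]
GT      : [8, 0]

[8, 0]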